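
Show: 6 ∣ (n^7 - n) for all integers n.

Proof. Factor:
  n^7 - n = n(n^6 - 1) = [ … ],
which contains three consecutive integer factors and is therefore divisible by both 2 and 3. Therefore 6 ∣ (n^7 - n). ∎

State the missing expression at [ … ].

n^6 - 1 = (n^2 - 1)(n^4 + n^2 + 1), and n^2 - 1 = (n-1)(n+1).
So n(n^6 - 1) = (n - 1)n(n + 1)(n^4 + n^2 + 1).

(n - 1)n(n + 1)(n^4 + n^2 + 1)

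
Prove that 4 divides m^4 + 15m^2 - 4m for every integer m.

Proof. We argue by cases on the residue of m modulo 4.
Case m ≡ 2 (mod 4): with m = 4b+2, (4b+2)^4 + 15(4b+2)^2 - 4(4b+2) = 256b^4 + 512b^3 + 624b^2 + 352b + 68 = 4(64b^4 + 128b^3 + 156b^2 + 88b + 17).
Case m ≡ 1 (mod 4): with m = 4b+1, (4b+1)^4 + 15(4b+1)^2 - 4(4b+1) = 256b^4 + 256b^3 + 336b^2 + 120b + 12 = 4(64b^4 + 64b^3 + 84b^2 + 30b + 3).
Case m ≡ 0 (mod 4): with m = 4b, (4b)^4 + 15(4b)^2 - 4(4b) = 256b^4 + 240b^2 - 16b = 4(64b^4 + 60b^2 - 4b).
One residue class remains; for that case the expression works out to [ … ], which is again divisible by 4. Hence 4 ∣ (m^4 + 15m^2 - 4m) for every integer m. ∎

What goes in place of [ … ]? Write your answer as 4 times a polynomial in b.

Only m ≡ 3 (mod 4) is unaccounted for. Put m = 4b+3:
(4b+3)^4 + 15(4b+3)^2 - 4(4b+3) expands to 256b^4 + 768b^3 + 1104b^2 + 776b + 204,
and factoring out 4 leaves 4(64b^4 + 192b^3 + 276b^2 + 194b + 51).

4(64b^4 + 192b^3 + 276b^2 + 194b + 51)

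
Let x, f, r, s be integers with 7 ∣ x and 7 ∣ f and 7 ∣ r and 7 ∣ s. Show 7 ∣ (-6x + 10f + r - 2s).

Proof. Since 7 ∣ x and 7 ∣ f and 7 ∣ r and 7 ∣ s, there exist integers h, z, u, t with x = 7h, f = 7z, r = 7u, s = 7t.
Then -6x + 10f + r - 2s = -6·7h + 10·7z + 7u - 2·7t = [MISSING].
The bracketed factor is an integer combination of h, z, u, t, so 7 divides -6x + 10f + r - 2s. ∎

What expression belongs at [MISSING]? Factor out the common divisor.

7(-6h - 2t + u + 10z)

Each term has a factor of 7: -6·7h + 10·7z + 7u - 2·7t = 7·(-6h - 2t + u + 10z).
Since -6h - 2t + u + 10z is an integer, 7 ∣ (-6x + 10f + r - 2s).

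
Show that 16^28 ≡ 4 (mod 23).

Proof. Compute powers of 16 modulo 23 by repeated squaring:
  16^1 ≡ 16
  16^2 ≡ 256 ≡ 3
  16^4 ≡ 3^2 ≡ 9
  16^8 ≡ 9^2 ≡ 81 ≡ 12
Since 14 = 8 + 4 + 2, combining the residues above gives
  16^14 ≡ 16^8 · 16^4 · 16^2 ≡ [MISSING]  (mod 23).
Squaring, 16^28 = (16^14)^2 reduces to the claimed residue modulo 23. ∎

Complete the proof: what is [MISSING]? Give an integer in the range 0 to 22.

2

Multiply the listed residues: 12 · 9 · 3 = 108 → 324.
Reducing modulo 23: 324 = 14·23 + 2, so 16^14 ≡ 2.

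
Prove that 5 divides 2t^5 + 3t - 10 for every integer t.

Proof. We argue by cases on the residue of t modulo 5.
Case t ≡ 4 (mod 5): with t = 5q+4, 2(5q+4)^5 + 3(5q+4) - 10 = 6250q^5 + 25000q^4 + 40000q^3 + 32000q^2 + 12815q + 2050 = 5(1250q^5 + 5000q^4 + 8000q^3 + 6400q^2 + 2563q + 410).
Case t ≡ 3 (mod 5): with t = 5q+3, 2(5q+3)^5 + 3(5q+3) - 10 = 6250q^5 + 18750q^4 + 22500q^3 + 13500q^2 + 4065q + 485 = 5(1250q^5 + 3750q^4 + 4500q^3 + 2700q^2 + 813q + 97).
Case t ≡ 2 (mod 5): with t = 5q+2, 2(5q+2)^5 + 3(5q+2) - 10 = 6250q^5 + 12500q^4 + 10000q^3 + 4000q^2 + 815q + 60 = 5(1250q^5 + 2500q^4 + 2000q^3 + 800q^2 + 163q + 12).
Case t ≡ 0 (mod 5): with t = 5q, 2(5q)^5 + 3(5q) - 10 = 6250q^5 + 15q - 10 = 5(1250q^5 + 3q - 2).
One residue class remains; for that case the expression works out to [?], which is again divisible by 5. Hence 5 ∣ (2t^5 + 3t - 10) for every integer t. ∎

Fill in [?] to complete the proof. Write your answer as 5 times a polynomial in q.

5(1250q^5 + 1250q^4 + 500q^3 + 100q^2 + 13q - 1)

Only t ≡ 1 (mod 5) is unaccounted for. Put t = 5q+1:
2(5q+1)^5 + 3(5q+1) - 10 expands to 6250q^5 + 6250q^4 + 2500q^3 + 500q^2 + 65q - 5,
and factoring out 5 leaves 5(1250q^5 + 1250q^4 + 500q^3 + 100q^2 + 13q - 1).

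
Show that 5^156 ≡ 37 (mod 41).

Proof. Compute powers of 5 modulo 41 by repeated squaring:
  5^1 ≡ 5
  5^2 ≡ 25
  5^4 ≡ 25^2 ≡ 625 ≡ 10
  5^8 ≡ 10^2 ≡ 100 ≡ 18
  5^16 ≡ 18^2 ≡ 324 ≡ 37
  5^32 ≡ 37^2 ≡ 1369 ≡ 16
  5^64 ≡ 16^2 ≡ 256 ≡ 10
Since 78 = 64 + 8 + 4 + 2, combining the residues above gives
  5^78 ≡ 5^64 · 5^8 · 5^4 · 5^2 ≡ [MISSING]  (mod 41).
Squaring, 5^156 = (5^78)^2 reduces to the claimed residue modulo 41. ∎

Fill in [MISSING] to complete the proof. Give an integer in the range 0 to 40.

5^64 · 5^8 · 5^4 · 5^2 ≡ 10 · 18 · 10 · 25 = 45000.
45000 mod 41 = 23, so 5^78 ≡ 23 (mod 41).

23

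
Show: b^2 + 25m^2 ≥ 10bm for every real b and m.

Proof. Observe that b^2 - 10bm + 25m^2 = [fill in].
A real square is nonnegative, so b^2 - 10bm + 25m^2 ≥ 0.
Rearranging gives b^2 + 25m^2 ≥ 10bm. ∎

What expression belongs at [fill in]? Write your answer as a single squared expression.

b^2 - 10bm + 25m^2 is a perfect-square trinomial: the outer terms are (b)^2 and (5m)^2, and the cross term is -2·b·5m.
So b^2 - 10bm + 25m^2 = (b - 5m)^2 ≥ 0.

(b - 5m)^2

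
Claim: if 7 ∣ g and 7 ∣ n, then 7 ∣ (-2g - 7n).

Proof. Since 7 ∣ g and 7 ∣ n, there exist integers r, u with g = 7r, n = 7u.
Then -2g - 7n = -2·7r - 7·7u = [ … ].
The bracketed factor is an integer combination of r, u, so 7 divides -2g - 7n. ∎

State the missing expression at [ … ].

Pull the common 7 out of every term: -2·7r - 7·7u = 7(-2r - 7u).
-2r - 7u is an integer, which exhibits the divisibility.

7(-2r - 7u)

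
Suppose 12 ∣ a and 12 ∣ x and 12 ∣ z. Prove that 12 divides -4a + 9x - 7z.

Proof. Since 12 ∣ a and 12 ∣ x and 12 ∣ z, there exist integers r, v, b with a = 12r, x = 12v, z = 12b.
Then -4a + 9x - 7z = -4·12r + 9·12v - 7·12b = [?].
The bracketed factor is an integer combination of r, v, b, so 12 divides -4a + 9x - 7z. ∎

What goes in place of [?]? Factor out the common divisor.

Each term has a factor of 12: -4·12r + 9·12v - 7·12b = 12·(-7b - 4r + 9v).
Since -7b - 4r + 9v is an integer, 12 ∣ (-4a + 9x - 7z).

12(-7b - 4r + 9v)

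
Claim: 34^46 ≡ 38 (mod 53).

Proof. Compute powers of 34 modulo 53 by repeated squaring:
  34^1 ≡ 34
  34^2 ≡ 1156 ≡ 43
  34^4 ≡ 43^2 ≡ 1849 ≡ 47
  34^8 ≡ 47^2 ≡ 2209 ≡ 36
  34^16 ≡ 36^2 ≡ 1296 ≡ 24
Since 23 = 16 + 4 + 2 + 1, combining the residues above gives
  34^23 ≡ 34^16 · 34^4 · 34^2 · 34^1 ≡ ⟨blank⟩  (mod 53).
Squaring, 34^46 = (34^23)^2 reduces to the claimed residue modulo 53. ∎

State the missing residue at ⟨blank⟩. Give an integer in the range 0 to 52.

Multiply the listed residues: 24 · 47 · 43 · 34 = 1128 → 48504 → 1649136.
Reducing modulo 53: 1649136 = 31115·53 + 41, so 34^23 ≡ 41.

41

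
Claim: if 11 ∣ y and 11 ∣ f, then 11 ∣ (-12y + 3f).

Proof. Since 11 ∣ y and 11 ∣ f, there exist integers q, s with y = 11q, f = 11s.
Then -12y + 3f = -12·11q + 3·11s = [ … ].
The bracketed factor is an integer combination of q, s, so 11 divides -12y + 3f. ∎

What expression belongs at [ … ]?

Pull the common 11 out of every term: -12·11q + 3·11s = 11(-12q + 3s).
-12q + 3s is an integer, which exhibits the divisibility.

11(-12q + 3s)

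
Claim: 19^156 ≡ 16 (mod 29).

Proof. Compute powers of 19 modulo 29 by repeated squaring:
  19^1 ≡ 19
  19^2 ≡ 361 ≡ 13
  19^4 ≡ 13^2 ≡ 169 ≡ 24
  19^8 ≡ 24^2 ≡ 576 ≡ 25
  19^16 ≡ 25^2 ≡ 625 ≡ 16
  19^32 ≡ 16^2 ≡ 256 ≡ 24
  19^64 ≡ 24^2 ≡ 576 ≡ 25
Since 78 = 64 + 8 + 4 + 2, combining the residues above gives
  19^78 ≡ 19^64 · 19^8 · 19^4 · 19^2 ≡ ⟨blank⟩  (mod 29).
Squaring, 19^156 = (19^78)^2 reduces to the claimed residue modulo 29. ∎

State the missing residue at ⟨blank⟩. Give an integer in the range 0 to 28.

19^64 · 19^8 · 19^4 · 19^2 ≡ 25 · 25 · 24 · 13 = 195000.
195000 mod 29 = 4, so 19^78 ≡ 4 (mod 29).

4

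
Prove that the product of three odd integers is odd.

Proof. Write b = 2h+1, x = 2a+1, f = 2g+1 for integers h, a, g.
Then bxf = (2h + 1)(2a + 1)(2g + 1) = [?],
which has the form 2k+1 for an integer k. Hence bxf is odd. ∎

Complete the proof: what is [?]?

(2h + 1)(2a + 1)(2g + 1) = 8agh + 4ag + 4ah + 2a + 4gh + 2g + 2h + 1
= 2(4agh + 2ag + 2ah + a + 2gh + g + h) + 1.
Since 4agh + 2ag + 2ah + a + 2gh + g + h is an integer, the product is of the form 2k+1 for an integer k.

2(4agh + 2ag + 2ah + a + 2gh + g + h) + 1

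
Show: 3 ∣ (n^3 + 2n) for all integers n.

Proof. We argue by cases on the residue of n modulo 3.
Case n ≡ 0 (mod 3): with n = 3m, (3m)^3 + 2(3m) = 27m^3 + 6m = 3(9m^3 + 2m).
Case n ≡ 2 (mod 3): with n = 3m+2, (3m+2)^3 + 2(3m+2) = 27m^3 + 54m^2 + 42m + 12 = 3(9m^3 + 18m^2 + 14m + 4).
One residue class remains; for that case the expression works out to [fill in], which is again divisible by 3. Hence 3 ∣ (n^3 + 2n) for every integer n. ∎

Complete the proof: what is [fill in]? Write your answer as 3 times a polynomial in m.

3(9m^3 + 9m^2 + 5m + 1)

Only n ≡ 1 (mod 3) is unaccounted for. Put n = 3m+1:
(3m+1)^3 + 2(3m+1) expands to 27m^3 + 27m^2 + 15m + 3,
and factoring out 3 leaves 3(9m^3 + 9m^2 + 5m + 1).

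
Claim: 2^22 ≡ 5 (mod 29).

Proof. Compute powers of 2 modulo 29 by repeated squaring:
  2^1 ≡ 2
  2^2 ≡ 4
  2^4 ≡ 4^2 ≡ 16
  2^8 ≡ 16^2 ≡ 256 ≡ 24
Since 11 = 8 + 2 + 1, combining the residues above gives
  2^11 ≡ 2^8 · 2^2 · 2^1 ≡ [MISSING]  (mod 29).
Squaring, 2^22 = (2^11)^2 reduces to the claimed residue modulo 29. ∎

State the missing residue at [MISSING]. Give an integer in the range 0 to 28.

18

Multiply the listed residues: 24 · 4 · 2 = 96 → 192.
Reducing modulo 29: 192 = 6·29 + 18, so 2^11 ≡ 18.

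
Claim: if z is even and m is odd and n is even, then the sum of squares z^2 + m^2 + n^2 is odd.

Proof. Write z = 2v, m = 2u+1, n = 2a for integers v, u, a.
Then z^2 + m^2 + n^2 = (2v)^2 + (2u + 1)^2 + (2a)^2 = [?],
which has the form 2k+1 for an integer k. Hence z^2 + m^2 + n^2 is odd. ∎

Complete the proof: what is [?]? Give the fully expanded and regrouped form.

Expanding: (2v)^2 + (2u + 1)^2 + (2a)^2 = 4a^2 + 4u^2 + 4u + 4v^2 + 1.
Every term except the constant is even, so this is 2(2a^2 + 2u^2 + 2u + 2v^2) + 1,
and 2a^2 + 2u^2 + 2u + 2v^2 ∈ ℤ gives the required form.

2(2a^2 + 2u^2 + 2u + 2v^2) + 1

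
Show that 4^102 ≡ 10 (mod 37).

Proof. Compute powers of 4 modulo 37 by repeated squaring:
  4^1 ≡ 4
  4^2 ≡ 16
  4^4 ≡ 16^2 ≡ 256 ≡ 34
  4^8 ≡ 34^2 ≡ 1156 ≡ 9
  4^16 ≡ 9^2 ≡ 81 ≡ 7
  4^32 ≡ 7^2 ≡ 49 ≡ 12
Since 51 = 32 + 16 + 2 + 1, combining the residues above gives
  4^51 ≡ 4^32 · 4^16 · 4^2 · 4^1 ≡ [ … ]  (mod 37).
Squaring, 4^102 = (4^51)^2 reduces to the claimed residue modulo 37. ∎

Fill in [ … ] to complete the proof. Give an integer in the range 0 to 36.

Multiply the listed residues: 12 · 7 · 16 · 4 = 84 → 1344 → 5376.
Reducing modulo 37: 5376 = 145·37 + 11, so 4^51 ≡ 11.

11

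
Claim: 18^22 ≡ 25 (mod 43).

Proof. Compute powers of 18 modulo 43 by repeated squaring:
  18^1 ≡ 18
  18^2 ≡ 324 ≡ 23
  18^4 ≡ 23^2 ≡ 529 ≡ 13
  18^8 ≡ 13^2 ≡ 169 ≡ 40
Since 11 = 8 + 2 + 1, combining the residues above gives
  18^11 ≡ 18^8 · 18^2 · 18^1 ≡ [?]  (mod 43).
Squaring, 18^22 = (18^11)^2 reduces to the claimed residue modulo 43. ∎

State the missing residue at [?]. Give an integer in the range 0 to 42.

5

18^8 · 18^2 · 18^1 ≡ 40 · 23 · 18 = 16560.
16560 mod 43 = 5, so 18^11 ≡ 5 (mod 43).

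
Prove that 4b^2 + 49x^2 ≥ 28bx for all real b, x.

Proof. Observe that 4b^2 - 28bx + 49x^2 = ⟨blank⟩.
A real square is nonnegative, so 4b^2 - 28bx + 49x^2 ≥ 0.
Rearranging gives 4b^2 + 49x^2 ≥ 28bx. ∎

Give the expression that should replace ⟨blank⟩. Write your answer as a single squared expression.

4b^2 - 28bx + 49x^2 is a perfect-square trinomial: the outer terms are (2b)^2 and (7x)^2, and the cross term is -2·2b·7x.
So 4b^2 - 28bx + 49x^2 = (2b - 7x)^2 ≥ 0.

(2b - 7x)^2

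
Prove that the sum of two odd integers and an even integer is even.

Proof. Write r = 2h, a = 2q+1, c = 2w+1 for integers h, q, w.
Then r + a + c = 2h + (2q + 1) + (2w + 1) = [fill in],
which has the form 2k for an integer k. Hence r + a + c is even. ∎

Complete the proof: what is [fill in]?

Expanding: 2h + (2q + 1) + (2w + 1) = 2h + 2q + 2w + 2.
Every term is even; pulling out the factor of 2 gives 2(h + q + w + 1).

2(h + q + w + 1)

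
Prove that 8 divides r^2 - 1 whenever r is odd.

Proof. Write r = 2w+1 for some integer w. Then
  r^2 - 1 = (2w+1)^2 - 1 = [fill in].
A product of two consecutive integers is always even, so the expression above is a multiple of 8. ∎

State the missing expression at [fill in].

4w(w + 1)

(2w+1)^2 - 1 = 4w^2 + 4w + 1 - 1 = 4w^2 + 4w = 4w(w+1).
Since w and w+1 are consecutive, w(w+1) is even, and 4·(even) is a multiple of 8.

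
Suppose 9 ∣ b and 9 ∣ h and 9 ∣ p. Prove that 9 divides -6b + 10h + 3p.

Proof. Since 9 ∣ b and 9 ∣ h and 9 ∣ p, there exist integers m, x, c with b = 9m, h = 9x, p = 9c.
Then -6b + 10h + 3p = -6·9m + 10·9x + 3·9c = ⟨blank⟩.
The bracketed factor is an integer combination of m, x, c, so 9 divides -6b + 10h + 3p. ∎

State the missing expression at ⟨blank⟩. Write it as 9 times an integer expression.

9(3c - 6m + 10x)

Each term has a factor of 9: -6·9m + 10·9x + 3·9c = 9·(3c - 6m + 10x).
Since 3c - 6m + 10x is an integer, 9 ∣ (-6b + 10h + 3p).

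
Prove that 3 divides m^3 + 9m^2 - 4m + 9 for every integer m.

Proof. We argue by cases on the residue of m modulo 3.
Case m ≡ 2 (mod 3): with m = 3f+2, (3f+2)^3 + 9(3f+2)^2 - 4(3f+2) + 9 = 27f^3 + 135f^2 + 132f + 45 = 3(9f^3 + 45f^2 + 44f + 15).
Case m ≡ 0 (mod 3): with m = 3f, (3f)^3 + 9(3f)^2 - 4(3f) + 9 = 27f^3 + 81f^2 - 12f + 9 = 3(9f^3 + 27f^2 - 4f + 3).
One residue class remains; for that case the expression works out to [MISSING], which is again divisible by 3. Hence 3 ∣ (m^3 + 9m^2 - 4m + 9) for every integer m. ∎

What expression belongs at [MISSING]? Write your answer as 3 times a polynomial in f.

Only m ≡ 1 (mod 3) is unaccounted for. Put m = 3f+1:
(3f+1)^3 + 9(3f+1)^2 - 4(3f+1) + 9 expands to 27f^3 + 108f^2 + 51f + 15,
and factoring out 3 leaves 3(9f^3 + 36f^2 + 17f + 5).

3(9f^3 + 36f^2 + 17f + 5)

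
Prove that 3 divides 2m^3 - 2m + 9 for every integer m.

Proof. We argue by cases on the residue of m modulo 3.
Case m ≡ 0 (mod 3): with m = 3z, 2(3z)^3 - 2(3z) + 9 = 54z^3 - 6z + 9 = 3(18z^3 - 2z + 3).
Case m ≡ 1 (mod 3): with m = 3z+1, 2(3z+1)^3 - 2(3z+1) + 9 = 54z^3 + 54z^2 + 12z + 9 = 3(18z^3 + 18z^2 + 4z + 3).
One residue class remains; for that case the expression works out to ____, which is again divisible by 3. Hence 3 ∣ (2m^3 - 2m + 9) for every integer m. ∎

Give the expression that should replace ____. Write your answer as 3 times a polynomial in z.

The residues treated are {0, 1}, so the missing case is m ≡ 2 (mod 3); write m = 3z+2.
Then 2(3z+2)^3 - 2(3z+2) + 9 = 54z^3 + 108z^2 + 66z + 21 = 3(18z^3 + 36z^2 + 22z + 7).

3(18z^3 + 36z^2 + 22z + 7)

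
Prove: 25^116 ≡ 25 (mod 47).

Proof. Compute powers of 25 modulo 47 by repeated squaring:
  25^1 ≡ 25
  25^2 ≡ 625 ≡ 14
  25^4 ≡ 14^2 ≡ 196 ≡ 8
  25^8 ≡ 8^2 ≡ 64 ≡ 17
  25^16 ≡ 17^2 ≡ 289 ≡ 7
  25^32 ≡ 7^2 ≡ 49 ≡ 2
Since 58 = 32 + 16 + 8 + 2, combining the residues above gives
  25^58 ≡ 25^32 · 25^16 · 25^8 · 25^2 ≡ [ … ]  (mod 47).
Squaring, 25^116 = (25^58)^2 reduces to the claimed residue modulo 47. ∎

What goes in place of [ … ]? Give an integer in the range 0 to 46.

42

Multiply the listed residues: 2 · 7 · 17 · 14 = 14 → 238 → 3332.
Reducing modulo 47: 3332 = 70·47 + 42, so 25^58 ≡ 42.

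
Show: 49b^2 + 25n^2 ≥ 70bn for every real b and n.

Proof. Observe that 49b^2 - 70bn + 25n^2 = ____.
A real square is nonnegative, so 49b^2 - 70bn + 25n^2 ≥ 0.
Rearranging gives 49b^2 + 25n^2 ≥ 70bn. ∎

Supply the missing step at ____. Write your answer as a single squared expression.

(7b - 5n)^2

49b^2 - 70bn + 25n^2 is a perfect-square trinomial: the outer terms are (7b)^2 and (5n)^2, and the cross term is -2·7b·5n.
So 49b^2 - 70bn + 25n^2 = (7b - 5n)^2 ≥ 0.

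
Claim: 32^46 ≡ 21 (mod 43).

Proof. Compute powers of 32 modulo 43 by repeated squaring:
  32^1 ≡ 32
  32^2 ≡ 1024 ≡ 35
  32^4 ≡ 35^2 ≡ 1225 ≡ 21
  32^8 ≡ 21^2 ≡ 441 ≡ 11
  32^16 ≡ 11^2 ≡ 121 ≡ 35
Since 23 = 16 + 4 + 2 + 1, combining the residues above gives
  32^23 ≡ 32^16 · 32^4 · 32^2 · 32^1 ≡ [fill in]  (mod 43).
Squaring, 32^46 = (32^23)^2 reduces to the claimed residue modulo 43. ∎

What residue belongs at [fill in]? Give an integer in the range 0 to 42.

Multiply the listed residues: 35 · 21 · 35 · 32 = 735 → 25725 → 823200.
Reducing modulo 43: 823200 = 19144·43 + 8, so 32^23 ≡ 8.

8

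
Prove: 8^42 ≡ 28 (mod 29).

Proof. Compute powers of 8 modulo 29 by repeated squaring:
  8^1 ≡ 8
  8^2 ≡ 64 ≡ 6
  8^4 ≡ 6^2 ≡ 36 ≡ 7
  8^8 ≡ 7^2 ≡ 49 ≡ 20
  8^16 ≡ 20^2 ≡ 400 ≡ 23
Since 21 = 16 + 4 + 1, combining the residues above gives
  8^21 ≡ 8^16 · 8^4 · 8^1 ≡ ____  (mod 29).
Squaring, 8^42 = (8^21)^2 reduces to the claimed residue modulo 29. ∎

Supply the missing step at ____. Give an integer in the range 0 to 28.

12

8^16 · 8^4 · 8^1 ≡ 23 · 7 · 8 = 1288.
1288 mod 29 = 12, so 8^21 ≡ 12 (mod 29).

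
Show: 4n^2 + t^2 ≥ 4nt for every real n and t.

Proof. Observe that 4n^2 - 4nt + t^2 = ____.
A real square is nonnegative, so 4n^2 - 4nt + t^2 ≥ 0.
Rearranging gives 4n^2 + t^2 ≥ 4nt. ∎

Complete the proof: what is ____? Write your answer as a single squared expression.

(2n - t)^2

The leading and trailing coefficients are 2^2 and 1^2, and 4 = 2·2·1, so the trinomial is (2n - t)^2.
Hence 4n^2 - 4nt + t^2 ≥ 0.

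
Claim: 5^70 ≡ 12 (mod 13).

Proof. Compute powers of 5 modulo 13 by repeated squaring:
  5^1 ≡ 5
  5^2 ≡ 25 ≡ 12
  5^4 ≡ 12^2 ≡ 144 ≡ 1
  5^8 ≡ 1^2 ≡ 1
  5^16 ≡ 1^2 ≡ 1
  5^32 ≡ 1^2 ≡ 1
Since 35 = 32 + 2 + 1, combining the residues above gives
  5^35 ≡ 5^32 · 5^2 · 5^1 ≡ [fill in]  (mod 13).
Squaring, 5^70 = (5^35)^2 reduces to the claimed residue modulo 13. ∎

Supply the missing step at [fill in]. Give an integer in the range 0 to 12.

5^32 · 5^2 · 5^1 ≡ 1 · 12 · 5 = 60.
60 mod 13 = 8, so 5^35 ≡ 8 (mod 13).

8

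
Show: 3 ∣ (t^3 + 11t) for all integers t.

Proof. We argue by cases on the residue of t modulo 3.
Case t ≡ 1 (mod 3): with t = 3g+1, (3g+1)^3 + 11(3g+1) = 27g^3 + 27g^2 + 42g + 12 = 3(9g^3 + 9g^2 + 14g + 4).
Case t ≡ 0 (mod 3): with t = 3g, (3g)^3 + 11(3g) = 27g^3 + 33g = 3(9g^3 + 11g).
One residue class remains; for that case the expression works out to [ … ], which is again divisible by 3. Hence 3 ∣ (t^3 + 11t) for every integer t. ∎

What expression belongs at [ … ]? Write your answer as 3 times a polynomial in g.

The residues treated are {1, 0}, so the missing case is t ≡ 2 (mod 3); write t = 3g+2.
Then (3g+2)^3 + 11(3g+2) = 27g^3 + 54g^2 + 69g + 30 = 3(9g^3 + 18g^2 + 23g + 10).

3(9g^3 + 18g^2 + 23g + 10)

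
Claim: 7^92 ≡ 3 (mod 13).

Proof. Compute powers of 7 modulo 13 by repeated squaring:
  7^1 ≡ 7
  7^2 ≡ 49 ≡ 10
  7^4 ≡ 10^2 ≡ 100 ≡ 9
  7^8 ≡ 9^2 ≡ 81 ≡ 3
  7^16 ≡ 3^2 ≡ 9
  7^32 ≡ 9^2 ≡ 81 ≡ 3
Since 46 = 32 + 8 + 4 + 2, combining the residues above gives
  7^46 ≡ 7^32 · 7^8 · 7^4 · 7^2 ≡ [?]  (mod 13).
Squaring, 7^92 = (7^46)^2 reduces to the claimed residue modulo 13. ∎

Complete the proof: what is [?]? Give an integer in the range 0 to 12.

7^32 · 7^8 · 7^4 · 7^2 ≡ 3 · 3 · 9 · 10 = 810.
810 mod 13 = 4, so 7^46 ≡ 4 (mod 13).

4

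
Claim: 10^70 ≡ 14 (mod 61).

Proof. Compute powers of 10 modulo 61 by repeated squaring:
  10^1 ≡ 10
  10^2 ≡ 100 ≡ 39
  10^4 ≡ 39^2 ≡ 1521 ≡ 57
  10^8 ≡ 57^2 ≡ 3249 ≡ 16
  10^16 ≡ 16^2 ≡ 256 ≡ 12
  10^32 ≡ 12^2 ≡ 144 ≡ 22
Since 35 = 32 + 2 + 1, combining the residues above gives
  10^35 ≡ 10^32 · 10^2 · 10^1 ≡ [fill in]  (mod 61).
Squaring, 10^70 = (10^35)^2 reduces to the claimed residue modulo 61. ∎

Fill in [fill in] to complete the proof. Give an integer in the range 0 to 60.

10^32 · 10^2 · 10^1 ≡ 22 · 39 · 10 = 8580.
8580 mod 61 = 40, so 10^35 ≡ 40 (mod 61).

40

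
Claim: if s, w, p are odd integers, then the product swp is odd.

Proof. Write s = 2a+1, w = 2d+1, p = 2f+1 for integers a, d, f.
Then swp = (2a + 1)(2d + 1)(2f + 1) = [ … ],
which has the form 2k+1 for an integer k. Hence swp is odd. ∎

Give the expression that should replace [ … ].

2(4adf + 2ad + 2af + a + 2df + d + f) + 1

(2a + 1)(2d + 1)(2f + 1) = 8adf + 4ad + 4af + 2a + 4df + 2d + 2f + 1
= 2(4adf + 2ad + 2af + a + 2df + d + f) + 1.
Since 4adf + 2ad + 2af + a + 2df + d + f is an integer, the product is of the form 2k+1 for an integer k.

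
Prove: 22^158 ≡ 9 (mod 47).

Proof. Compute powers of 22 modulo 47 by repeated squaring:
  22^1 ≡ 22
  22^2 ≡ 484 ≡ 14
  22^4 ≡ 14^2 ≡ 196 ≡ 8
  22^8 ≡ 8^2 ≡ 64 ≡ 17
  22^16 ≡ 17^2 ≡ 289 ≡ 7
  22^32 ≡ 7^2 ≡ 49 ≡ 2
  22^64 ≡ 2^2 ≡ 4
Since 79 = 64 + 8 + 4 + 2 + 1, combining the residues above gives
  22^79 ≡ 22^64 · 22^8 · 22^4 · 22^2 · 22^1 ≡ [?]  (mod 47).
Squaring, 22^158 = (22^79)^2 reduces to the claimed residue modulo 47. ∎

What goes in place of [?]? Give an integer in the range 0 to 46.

22^64 · 22^8 · 22^4 · 22^2 · 22^1 ≡ 4 · 17 · 8 · 14 · 22 = 167552.
167552 mod 47 = 44, so 22^79 ≡ 44 (mod 47).

44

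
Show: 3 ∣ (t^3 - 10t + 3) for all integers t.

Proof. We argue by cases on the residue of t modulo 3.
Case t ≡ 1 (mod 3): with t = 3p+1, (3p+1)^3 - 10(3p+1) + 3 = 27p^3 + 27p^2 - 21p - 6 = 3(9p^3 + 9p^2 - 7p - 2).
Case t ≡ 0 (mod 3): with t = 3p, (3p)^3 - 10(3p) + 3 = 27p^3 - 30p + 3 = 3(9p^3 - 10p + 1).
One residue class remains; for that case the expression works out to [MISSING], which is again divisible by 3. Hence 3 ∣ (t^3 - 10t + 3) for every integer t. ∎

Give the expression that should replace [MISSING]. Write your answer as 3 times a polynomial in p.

3(9p^3 + 18p^2 + 2p - 3)

The residues treated are {1, 0}, so the missing case is t ≡ 2 (mod 3); write t = 3p+2.
Then (3p+2)^3 - 10(3p+2) + 3 = 27p^3 + 54p^2 + 6p - 9 = 3(9p^3 + 18p^2 + 2p - 3).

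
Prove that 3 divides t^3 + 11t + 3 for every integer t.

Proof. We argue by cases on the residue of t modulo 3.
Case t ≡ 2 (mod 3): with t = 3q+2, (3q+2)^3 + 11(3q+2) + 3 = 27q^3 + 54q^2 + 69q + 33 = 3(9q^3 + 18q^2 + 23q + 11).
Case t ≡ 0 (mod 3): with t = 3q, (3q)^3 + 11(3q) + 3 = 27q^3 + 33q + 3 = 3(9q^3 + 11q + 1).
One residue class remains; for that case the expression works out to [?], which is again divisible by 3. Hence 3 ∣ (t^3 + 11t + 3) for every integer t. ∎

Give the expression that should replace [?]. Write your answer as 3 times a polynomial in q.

The residues treated are {2, 0}, so the missing case is t ≡ 1 (mod 3); write t = 3q+1.
Then (3q+1)^3 + 11(3q+1) + 3 = 27q^3 + 27q^2 + 42q + 15 = 3(9q^3 + 9q^2 + 14q + 5).

3(9q^3 + 9q^2 + 14q + 5)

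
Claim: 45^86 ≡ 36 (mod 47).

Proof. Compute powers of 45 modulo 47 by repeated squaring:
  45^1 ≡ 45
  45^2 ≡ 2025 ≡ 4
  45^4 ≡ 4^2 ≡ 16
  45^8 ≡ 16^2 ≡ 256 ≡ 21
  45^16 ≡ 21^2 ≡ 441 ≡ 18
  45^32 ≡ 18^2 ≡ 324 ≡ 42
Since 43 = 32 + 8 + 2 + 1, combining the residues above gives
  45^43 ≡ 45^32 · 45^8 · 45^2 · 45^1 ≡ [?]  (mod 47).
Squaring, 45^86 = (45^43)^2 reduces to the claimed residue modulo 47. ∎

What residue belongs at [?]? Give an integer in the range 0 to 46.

41

45^32 · 45^8 · 45^2 · 45^1 ≡ 42 · 21 · 4 · 45 = 158760.
158760 mod 47 = 41, so 45^43 ≡ 41 (mod 47).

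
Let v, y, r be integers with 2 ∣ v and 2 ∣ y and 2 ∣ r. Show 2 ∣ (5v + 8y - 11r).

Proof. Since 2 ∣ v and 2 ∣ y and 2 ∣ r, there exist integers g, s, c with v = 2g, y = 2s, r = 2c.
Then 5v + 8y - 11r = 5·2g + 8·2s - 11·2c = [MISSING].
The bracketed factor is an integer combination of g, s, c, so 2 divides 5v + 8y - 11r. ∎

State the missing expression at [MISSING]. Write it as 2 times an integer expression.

2(-11c + 5g + 8s)

Each term has a factor of 2: 5·2g + 8·2s - 11·2c = 2·(-11c + 5g + 8s).
Since -11c + 5g + 8s is an integer, 2 ∣ (5v + 8y - 11r).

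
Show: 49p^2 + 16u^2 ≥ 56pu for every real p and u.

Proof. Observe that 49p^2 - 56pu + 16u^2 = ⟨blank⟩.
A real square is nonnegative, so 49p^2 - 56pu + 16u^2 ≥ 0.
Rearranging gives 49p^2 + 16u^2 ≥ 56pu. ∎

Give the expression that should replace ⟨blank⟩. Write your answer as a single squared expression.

The leading and trailing coefficients are 7^2 and 4^2, and 56 = 2·7·4, so the trinomial is (7p - 4u)^2.
Hence 49p^2 - 56pu + 16u^2 ≥ 0.

(7p - 4u)^2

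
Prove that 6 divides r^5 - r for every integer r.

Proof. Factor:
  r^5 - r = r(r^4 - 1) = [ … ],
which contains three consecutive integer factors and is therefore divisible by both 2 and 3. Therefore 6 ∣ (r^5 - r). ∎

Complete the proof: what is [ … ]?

(r - 1)r(r + 1)(r^2 + 1)

r^4 - 1 = (r^2 - 1)(r^2 + 1), and r^2 - 1 = (r-1)(r+1).
So r(r^4 - 1) = (r - 1)r(r + 1)(r^2 + 1).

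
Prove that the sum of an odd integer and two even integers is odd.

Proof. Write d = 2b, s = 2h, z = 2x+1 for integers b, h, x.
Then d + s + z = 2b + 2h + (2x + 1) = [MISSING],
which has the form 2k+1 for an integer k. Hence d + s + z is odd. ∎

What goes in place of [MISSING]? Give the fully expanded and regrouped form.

2(b + h + x) + 1

2b + 2h + (2x + 1) = 2b + 2h + 2x + 1
= 2(b + h + x) + 1.
Since b + h + x is an integer, the sum is of the form 2k+1 for an integer k.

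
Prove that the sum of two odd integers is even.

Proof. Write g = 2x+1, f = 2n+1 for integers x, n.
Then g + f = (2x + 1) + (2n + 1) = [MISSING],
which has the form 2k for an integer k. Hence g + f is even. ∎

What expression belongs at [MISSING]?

Expanding: (2x + 1) + (2n + 1) = 2n + 2x + 2.
Every term is even; pulling out the factor of 2 gives 2(n + x + 1).

2(n + x + 1)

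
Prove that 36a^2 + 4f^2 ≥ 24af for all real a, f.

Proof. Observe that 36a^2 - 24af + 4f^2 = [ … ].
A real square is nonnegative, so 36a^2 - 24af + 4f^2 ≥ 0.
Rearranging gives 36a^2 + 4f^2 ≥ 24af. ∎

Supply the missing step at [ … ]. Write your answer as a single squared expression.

36a^2 - 24af + 4f^2 is a perfect-square trinomial: the outer terms are (6a)^2 and (2f)^2, and the cross term is -2·6a·2f.
So 36a^2 - 24af + 4f^2 = (6a - 2f)^2 ≥ 0.

(6a - 2f)^2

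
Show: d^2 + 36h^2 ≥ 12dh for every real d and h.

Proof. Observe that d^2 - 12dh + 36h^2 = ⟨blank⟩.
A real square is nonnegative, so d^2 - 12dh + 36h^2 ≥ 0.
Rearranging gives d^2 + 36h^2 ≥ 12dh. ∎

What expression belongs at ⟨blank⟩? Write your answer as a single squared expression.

d^2 - 12dh + 36h^2 is a perfect-square trinomial: the outer terms are (d)^2 and (6h)^2, and the cross term is -2·d·6h.
So d^2 - 12dh + 36h^2 = (d - 6h)^2 ≥ 0.

(d - 6h)^2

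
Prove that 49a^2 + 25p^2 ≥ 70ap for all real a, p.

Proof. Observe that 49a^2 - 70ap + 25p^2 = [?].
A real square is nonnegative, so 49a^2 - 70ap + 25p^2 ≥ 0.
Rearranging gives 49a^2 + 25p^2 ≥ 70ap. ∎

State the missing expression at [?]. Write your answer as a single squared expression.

49a^2 - 70ap + 25p^2 is a perfect-square trinomial: the outer terms are (7a)^2 and (5p)^2, and the cross term is -2·7a·5p.
So 49a^2 - 70ap + 25p^2 = (7a - 5p)^2 ≥ 0.

(7a - 5p)^2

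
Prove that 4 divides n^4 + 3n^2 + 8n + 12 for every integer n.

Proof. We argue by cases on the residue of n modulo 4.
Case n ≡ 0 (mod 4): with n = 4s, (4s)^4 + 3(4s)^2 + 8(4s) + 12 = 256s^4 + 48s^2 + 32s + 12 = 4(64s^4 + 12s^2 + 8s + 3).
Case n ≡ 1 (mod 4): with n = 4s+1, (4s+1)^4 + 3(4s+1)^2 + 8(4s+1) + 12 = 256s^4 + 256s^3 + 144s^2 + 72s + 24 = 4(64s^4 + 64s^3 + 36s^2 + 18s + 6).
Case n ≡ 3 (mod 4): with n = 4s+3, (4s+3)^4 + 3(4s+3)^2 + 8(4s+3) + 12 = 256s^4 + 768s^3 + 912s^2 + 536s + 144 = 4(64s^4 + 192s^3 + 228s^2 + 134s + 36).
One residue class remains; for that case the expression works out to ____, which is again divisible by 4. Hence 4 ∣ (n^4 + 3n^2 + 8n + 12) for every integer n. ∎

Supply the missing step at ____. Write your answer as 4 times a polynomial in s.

4(64s^4 + 128s^3 + 108s^2 + 52s + 14)

The residues treated are {0, 1, 3}, so the missing case is n ≡ 2 (mod 4); write n = 4s+2.
Then (4s+2)^4 + 3(4s+2)^2 + 8(4s+2) + 12 = 256s^4 + 512s^3 + 432s^2 + 208s + 56 = 4(64s^4 + 128s^3 + 108s^2 + 52s + 14).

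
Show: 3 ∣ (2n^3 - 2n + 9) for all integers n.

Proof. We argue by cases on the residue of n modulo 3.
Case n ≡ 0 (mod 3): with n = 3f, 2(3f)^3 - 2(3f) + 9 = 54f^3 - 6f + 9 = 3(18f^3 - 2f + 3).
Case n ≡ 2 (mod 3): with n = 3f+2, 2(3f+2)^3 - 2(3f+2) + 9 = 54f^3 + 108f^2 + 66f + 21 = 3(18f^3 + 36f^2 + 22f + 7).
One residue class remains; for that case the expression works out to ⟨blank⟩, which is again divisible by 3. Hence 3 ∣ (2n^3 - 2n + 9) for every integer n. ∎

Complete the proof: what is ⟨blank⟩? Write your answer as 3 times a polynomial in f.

3(18f^3 + 18f^2 + 4f + 3)

Only n ≡ 1 (mod 3) is unaccounted for. Put n = 3f+1:
2(3f+1)^3 - 2(3f+1) + 9 expands to 54f^3 + 54f^2 + 12f + 9,
and factoring out 3 leaves 3(18f^3 + 18f^2 + 4f + 3).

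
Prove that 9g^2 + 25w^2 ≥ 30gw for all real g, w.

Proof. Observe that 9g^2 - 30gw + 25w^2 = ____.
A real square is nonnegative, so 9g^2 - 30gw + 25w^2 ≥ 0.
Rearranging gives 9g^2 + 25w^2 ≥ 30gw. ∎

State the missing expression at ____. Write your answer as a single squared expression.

The leading and trailing coefficients are 3^2 and 5^2, and 30 = 2·3·5, so the trinomial is (3g - 5w)^2.
Hence 9g^2 - 30gw + 25w^2 ≥ 0.

(3g - 5w)^2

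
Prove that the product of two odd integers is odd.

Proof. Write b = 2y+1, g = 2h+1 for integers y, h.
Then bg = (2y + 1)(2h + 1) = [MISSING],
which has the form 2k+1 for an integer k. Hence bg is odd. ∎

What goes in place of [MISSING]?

2(2hy + h + y) + 1

Expanding: (2y + 1)(2h + 1) = 4hy + 2h + 2y + 1.
Every term except the constant is even, so this is 2(2hy + h + y) + 1,
and 2hy + h + y ∈ ℤ gives the required form.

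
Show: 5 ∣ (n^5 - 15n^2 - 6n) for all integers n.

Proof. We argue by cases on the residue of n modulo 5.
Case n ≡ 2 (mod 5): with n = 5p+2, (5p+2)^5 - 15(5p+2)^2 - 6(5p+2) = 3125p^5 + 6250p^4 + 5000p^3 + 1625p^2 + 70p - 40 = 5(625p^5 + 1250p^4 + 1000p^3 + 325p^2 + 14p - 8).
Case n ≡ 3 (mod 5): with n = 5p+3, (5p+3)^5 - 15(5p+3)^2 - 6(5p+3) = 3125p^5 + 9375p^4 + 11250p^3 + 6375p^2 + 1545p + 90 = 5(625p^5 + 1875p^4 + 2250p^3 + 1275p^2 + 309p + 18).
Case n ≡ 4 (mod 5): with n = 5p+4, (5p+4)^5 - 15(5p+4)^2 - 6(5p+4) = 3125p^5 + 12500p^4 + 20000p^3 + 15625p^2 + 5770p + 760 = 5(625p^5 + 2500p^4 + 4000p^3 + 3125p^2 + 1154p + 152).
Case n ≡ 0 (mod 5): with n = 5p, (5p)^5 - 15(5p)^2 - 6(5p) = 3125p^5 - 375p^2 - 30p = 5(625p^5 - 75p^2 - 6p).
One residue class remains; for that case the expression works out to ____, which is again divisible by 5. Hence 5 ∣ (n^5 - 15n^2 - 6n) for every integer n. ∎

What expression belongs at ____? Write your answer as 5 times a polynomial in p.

The residues treated are {2, 3, 4, 0}, so the missing case is n ≡ 1 (mod 5); write n = 5p+1.
Then (5p+1)^5 - 15(5p+1)^2 - 6(5p+1) = 3125p^5 + 3125p^4 + 1250p^3 - 125p^2 - 155p - 20 = 5(625p^5 + 625p^4 + 250p^3 - 25p^2 - 31p - 4).

5(625p^5 + 625p^4 + 250p^3 - 25p^2 - 31p - 4)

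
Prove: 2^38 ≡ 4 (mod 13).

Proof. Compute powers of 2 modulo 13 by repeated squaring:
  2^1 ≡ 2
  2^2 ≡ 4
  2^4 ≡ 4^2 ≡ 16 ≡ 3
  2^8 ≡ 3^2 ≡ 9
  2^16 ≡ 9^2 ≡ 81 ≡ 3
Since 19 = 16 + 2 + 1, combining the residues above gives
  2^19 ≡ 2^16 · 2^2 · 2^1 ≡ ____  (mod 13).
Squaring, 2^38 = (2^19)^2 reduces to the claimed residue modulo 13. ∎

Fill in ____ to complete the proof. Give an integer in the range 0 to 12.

11

2^16 · 2^2 · 2^1 ≡ 3 · 4 · 2 = 24.
24 mod 13 = 11, so 2^19 ≡ 11 (mod 13).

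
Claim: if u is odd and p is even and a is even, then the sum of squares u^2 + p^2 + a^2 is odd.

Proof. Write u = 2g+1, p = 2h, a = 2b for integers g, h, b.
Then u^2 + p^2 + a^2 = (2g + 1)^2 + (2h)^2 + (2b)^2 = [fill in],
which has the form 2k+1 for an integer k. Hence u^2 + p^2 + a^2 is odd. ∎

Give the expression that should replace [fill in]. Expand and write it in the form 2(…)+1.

Expanding: (2g + 1)^2 + (2h)^2 + (2b)^2 = 4b^2 + 4g^2 + 4g + 4h^2 + 1.
Every term except the constant is even, so this is 2(2b^2 + 2g^2 + 2g + 2h^2) + 1,
and 2b^2 + 2g^2 + 2g + 2h^2 ∈ ℤ gives the required form.

2(2b^2 + 2g^2 + 2g + 2h^2) + 1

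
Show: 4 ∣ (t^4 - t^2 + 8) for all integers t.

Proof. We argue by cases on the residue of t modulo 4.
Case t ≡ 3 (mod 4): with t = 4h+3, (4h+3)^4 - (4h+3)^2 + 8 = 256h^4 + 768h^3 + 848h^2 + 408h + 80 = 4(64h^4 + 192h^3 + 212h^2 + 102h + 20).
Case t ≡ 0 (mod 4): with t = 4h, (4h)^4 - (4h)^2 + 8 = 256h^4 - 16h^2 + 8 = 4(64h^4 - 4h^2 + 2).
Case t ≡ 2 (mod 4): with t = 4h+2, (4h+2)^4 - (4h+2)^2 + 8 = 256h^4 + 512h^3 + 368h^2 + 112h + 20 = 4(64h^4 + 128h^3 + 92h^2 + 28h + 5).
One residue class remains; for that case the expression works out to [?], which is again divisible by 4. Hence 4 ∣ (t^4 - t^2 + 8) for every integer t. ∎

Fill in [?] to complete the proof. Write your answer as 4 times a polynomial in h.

4(64h^4 + 64h^3 + 20h^2 + 2h + 2)

The residues treated are {3, 0, 2}, so the missing case is t ≡ 1 (mod 4); write t = 4h+1.
Then (4h+1)^4 - (4h+1)^2 + 8 = 256h^4 + 256h^3 + 80h^2 + 8h + 8 = 4(64h^4 + 64h^3 + 20h^2 + 2h + 2).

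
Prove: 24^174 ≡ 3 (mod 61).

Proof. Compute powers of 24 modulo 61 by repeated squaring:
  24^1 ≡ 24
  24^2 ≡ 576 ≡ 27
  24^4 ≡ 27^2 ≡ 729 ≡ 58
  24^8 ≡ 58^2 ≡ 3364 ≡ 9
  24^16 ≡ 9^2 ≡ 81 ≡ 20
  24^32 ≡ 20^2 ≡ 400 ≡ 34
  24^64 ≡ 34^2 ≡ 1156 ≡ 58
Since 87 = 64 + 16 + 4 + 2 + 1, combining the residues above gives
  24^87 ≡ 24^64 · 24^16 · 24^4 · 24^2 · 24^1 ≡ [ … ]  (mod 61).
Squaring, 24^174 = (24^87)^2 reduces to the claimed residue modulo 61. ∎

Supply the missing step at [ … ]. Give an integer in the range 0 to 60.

8

Multiply the listed residues: 58 · 20 · 58 · 27 · 24 = 1160 → 67280 → 1816560 → 43597440.
Reducing modulo 61: 43597440 = 714712·61 + 8, so 24^87 ≡ 8.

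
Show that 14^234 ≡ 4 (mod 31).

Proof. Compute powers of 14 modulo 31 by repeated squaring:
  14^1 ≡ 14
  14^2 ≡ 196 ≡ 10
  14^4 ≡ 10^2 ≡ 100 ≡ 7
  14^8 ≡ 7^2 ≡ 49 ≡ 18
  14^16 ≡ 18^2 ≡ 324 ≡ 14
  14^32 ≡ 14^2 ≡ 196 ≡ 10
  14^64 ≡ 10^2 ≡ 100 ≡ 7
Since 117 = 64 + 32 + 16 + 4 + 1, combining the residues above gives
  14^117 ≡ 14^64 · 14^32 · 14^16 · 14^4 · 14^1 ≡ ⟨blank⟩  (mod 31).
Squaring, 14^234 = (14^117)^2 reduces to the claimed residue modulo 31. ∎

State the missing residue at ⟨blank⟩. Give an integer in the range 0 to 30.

Multiply the listed residues: 7 · 10 · 14 · 7 · 14 = 70 → 980 → 6860 → 96040.
Reducing modulo 31: 96040 = 3098·31 + 2, so 14^117 ≡ 2.

2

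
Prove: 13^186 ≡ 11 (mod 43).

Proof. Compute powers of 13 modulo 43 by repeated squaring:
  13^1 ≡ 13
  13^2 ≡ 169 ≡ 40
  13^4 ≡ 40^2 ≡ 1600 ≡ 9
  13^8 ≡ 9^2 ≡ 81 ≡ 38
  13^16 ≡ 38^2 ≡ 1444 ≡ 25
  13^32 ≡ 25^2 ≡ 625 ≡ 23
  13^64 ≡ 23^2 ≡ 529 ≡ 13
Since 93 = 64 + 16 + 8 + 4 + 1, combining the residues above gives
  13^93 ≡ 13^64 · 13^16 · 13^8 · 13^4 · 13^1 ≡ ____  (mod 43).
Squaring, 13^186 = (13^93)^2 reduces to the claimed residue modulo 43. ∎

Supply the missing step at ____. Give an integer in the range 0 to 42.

Multiply the listed residues: 13 · 25 · 38 · 9 · 13 = 325 → 12350 → 111150 → 1444950.
Reducing modulo 43: 1444950 = 33603·43 + 21, so 13^93 ≡ 21.

21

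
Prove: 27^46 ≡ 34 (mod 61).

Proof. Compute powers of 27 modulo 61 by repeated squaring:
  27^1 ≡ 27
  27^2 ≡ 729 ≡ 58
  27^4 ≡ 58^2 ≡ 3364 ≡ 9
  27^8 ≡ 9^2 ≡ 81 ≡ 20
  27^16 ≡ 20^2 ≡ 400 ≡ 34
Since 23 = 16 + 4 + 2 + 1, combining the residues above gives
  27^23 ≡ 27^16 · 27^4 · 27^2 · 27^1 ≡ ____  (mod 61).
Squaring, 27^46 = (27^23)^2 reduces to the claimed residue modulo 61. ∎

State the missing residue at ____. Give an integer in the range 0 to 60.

Multiply the listed residues: 34 · 9 · 58 · 27 = 306 → 17748 → 479196.
Reducing modulo 61: 479196 = 7855·61 + 41, so 27^23 ≡ 41.

41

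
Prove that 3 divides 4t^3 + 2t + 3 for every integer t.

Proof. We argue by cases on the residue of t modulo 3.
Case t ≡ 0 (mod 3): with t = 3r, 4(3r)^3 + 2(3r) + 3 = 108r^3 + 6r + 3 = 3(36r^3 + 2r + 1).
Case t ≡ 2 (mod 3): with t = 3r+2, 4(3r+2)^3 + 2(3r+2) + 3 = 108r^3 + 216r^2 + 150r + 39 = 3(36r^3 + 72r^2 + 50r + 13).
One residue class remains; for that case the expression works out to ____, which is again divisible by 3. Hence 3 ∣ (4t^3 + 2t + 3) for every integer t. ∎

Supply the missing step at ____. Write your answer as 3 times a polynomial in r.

Only t ≡ 1 (mod 3) is unaccounted for. Put t = 3r+1:
4(3r+1)^3 + 2(3r+1) + 3 expands to 108r^3 + 108r^2 + 42r + 9,
and factoring out 3 leaves 3(36r^3 + 36r^2 + 14r + 3).

3(36r^3 + 36r^2 + 14r + 3)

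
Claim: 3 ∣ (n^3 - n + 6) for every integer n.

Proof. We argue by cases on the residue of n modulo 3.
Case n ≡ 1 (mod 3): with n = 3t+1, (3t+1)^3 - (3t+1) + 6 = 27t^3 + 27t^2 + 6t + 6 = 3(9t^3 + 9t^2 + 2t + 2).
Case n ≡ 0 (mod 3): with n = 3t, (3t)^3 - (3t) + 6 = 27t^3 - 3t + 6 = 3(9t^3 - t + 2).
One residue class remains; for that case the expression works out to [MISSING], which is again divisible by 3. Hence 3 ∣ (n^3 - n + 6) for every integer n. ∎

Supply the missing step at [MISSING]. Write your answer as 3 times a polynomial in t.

The residues treated are {1, 0}, so the missing case is n ≡ 2 (mod 3); write n = 3t+2.
Then (3t+2)^3 - (3t+2) + 6 = 27t^3 + 54t^2 + 33t + 12 = 3(9t^3 + 18t^2 + 11t + 4).

3(9t^3 + 18t^2 + 11t + 4)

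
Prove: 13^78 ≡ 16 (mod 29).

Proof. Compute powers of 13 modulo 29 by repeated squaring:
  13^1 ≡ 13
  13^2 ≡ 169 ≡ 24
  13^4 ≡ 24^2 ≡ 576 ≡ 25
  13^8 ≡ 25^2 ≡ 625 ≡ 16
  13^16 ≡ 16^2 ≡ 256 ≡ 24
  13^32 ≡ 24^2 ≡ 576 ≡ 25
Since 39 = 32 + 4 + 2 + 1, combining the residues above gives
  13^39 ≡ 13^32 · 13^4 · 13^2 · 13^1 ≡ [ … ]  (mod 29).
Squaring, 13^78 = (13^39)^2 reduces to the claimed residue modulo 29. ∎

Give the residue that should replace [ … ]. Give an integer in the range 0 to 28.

4

13^32 · 13^4 · 13^2 · 13^1 ≡ 25 · 25 · 24 · 13 = 195000.
195000 mod 29 = 4, so 13^39 ≡ 4 (mod 29).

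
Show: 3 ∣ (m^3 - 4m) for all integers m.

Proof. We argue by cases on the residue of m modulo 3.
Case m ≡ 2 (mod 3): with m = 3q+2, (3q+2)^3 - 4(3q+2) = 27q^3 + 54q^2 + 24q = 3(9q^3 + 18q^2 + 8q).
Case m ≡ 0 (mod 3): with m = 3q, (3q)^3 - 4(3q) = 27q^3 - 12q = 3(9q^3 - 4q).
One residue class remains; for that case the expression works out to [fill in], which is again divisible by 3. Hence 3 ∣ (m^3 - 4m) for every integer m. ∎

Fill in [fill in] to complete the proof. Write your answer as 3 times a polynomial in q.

Only m ≡ 1 (mod 3) is unaccounted for. Put m = 3q+1:
(3q+1)^3 - 4(3q+1) expands to 27q^3 + 27q^2 - 3q - 3,
and factoring out 3 leaves 3(9q^3 + 9q^2 - q - 1).

3(9q^3 + 9q^2 - q - 1)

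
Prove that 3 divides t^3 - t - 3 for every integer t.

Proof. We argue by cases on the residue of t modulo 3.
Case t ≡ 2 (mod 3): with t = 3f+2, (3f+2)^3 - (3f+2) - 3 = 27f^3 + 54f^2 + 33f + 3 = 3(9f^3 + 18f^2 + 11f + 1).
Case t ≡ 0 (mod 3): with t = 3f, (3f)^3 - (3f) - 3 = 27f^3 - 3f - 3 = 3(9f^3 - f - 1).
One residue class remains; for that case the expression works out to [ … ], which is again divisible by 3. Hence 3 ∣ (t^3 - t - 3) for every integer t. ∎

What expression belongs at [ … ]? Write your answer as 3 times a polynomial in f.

Only t ≡ 1 (mod 3) is unaccounted for. Put t = 3f+1:
(3f+1)^3 - (3f+1) - 3 expands to 27f^3 + 27f^2 + 6f - 3,
and factoring out 3 leaves 3(9f^3 + 9f^2 + 2f - 1).

3(9f^3 + 9f^2 + 2f - 1)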